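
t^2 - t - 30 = (t - 6)*(t + 5)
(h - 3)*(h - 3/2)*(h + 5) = h^3 + h^2/2 - 18*h + 45/2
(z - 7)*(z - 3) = z^2 - 10*z + 21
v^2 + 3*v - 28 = (v - 4)*(v + 7)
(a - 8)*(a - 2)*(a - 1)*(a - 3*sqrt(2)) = a^4 - 11*a^3 - 3*sqrt(2)*a^3 + 26*a^2 + 33*sqrt(2)*a^2 - 78*sqrt(2)*a - 16*a + 48*sqrt(2)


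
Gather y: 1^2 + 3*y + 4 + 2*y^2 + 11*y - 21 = 2*y^2 + 14*y - 16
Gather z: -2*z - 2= -2*z - 2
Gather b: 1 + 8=9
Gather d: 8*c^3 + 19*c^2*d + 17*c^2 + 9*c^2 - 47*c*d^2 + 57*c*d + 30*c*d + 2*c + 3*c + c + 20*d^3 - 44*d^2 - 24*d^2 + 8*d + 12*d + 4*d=8*c^3 + 26*c^2 + 6*c + 20*d^3 + d^2*(-47*c - 68) + d*(19*c^2 + 87*c + 24)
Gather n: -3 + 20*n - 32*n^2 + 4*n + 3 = -32*n^2 + 24*n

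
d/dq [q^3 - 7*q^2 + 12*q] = 3*q^2 - 14*q + 12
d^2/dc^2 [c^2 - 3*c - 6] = 2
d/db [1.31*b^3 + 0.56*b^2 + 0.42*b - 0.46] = 3.93*b^2 + 1.12*b + 0.42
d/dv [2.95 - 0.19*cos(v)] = 0.19*sin(v)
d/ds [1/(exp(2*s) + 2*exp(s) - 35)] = -2*(exp(s) + 1)*exp(s)/(exp(2*s) + 2*exp(s) - 35)^2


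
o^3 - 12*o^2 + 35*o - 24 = (o - 8)*(o - 3)*(o - 1)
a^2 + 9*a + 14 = (a + 2)*(a + 7)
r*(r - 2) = r^2 - 2*r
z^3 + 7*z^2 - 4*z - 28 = (z - 2)*(z + 2)*(z + 7)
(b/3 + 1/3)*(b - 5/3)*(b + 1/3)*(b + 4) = b^4/3 + 11*b^3/9 - 29*b^2/27 - 73*b/27 - 20/27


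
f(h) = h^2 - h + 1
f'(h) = 2*h - 1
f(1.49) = 1.73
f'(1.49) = 1.98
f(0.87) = 0.89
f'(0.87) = 0.74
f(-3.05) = 13.35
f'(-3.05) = -7.10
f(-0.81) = 2.47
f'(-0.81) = -2.62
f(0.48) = 0.75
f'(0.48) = -0.04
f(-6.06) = 43.78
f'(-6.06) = -13.12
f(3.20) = 8.04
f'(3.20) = 5.40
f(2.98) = 6.90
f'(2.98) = 4.96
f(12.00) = 133.00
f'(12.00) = 23.00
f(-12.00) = 157.00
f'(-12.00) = -25.00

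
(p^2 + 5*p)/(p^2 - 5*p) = (p + 5)/(p - 5)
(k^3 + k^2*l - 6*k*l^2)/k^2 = k + l - 6*l^2/k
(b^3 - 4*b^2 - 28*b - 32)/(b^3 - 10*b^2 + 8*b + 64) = (b + 2)/(b - 4)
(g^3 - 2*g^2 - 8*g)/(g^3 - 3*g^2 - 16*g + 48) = g*(g + 2)/(g^2 + g - 12)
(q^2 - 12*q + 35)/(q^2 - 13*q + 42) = (q - 5)/(q - 6)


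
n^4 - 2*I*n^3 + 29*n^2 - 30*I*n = n*(n - 6*I)*(n - I)*(n + 5*I)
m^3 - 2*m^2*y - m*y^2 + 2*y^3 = (m - 2*y)*(m - y)*(m + y)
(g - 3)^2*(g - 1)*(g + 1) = g^4 - 6*g^3 + 8*g^2 + 6*g - 9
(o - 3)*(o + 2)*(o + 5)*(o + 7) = o^4 + 11*o^3 + 17*o^2 - 107*o - 210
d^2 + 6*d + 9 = (d + 3)^2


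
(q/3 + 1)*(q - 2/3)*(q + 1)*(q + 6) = q^4/3 + 28*q^3/9 + 61*q^2/9 - 4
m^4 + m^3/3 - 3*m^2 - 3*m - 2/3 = (m - 2)*(m + 1/3)*(m + 1)^2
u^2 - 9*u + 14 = (u - 7)*(u - 2)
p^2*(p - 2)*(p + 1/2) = p^4 - 3*p^3/2 - p^2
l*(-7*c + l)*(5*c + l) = -35*c^2*l - 2*c*l^2 + l^3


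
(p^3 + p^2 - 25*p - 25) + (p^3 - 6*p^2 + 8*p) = 2*p^3 - 5*p^2 - 17*p - 25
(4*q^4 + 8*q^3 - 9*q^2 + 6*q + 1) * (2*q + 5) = 8*q^5 + 36*q^4 + 22*q^3 - 33*q^2 + 32*q + 5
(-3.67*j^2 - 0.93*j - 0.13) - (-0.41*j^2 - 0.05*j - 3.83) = -3.26*j^2 - 0.88*j + 3.7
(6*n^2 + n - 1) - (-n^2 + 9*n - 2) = 7*n^2 - 8*n + 1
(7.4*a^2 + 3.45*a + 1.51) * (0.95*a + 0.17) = 7.03*a^3 + 4.5355*a^2 + 2.021*a + 0.2567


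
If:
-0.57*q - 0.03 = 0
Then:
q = -0.05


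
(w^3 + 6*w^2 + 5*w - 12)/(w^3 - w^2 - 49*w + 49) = (w^2 + 7*w + 12)/(w^2 - 49)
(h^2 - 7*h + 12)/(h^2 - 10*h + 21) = (h - 4)/(h - 7)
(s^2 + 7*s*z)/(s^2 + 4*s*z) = (s + 7*z)/(s + 4*z)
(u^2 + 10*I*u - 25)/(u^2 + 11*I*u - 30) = (u + 5*I)/(u + 6*I)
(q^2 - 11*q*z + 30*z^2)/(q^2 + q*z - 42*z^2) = (q - 5*z)/(q + 7*z)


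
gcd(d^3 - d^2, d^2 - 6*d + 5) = d - 1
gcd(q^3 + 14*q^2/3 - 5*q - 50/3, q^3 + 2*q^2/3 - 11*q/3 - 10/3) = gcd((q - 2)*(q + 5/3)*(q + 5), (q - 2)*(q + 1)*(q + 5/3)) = q^2 - q/3 - 10/3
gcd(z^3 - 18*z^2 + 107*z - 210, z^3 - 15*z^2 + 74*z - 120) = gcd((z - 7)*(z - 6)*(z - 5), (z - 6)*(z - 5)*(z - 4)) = z^2 - 11*z + 30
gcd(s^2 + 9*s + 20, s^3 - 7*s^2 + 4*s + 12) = 1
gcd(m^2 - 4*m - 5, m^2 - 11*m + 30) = m - 5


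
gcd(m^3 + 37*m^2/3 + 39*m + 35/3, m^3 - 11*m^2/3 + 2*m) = 1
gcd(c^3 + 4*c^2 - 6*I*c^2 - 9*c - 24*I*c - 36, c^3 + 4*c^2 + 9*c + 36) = c^2 + c*(4 - 3*I) - 12*I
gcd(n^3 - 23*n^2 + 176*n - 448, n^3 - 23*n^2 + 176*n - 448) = n^3 - 23*n^2 + 176*n - 448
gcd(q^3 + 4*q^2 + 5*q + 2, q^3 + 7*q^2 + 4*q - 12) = q + 2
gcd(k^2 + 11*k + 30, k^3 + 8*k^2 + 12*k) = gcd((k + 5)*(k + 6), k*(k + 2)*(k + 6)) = k + 6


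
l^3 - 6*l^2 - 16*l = l*(l - 8)*(l + 2)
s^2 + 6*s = s*(s + 6)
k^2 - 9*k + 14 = (k - 7)*(k - 2)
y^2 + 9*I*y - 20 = (y + 4*I)*(y + 5*I)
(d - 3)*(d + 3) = d^2 - 9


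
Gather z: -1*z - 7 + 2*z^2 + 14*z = 2*z^2 + 13*z - 7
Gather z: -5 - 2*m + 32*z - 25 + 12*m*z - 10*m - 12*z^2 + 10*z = -12*m - 12*z^2 + z*(12*m + 42) - 30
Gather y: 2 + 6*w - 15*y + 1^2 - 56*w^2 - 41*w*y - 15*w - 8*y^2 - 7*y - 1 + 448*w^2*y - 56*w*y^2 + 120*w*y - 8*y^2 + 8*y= -56*w^2 - 9*w + y^2*(-56*w - 16) + y*(448*w^2 + 79*w - 14) + 2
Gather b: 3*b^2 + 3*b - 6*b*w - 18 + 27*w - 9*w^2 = 3*b^2 + b*(3 - 6*w) - 9*w^2 + 27*w - 18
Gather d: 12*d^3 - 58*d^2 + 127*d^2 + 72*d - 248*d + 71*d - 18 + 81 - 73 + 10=12*d^3 + 69*d^2 - 105*d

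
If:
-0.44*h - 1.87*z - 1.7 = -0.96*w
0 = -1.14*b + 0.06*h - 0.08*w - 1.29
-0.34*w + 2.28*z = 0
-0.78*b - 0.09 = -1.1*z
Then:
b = -1.40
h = -13.35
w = -6.13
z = -0.91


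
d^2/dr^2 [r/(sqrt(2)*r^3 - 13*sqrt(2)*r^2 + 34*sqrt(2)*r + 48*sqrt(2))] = sqrt(2)*(r*(3*r^2 - 26*r + 34)^2 + (-3*r^2 - r*(3*r - 13) + 26*r - 34)*(r^3 - 13*r^2 + 34*r + 48))/(r^3 - 13*r^2 + 34*r + 48)^3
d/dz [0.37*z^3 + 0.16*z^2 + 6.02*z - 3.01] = 1.11*z^2 + 0.32*z + 6.02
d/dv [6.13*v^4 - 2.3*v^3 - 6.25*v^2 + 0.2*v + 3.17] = 24.52*v^3 - 6.9*v^2 - 12.5*v + 0.2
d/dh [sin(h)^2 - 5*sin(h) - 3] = (2*sin(h) - 5)*cos(h)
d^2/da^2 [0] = 0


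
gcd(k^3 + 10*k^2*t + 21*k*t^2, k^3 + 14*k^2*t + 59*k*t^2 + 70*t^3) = k + 7*t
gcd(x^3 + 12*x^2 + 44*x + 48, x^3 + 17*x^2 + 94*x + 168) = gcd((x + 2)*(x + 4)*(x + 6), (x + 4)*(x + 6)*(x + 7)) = x^2 + 10*x + 24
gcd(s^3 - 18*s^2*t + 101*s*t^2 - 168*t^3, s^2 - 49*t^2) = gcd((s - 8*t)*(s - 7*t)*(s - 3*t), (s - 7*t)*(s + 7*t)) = s - 7*t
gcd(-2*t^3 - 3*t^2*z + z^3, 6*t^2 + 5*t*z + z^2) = 1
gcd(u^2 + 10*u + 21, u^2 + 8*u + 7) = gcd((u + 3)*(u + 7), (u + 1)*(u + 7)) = u + 7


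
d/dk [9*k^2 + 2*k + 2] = 18*k + 2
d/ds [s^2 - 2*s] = 2*s - 2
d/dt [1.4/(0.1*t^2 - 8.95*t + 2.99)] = (12.53 - 0.28*t)/(0.1*t^2 - 8.95*t + 2.99)^2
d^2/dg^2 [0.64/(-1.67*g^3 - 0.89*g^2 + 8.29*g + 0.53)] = ((6.4128*g + 1.1392)*(1.67*g^3 + 0.89*g^2 - 8.29*g - 0.53) - 0.64*(5.01*g^2 + 1.78*g - 8.29)*(10.02*g^2 + 3.56*g - 16.58))/(1.67*g^3 + 0.89*g^2 - 8.29*g - 0.53)^3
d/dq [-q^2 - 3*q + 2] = -2*q - 3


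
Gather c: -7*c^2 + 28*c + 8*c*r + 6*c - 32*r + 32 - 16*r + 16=-7*c^2 + c*(8*r + 34) - 48*r + 48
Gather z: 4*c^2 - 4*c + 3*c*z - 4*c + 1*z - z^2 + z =4*c^2 - 8*c - z^2 + z*(3*c + 2)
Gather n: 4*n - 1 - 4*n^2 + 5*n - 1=-4*n^2 + 9*n - 2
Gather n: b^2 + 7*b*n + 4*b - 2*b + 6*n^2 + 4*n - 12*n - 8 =b^2 + 2*b + 6*n^2 + n*(7*b - 8) - 8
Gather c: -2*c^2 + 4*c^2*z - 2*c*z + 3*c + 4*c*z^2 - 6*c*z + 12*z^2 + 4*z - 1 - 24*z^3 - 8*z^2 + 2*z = c^2*(4*z - 2) + c*(4*z^2 - 8*z + 3) - 24*z^3 + 4*z^2 + 6*z - 1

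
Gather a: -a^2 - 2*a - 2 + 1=-a^2 - 2*a - 1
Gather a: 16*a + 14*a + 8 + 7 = 30*a + 15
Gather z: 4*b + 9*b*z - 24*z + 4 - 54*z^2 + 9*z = 4*b - 54*z^2 + z*(9*b - 15) + 4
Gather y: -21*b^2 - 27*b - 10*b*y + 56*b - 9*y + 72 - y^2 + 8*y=-21*b^2 + 29*b - y^2 + y*(-10*b - 1) + 72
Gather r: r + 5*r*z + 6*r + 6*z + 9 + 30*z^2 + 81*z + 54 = r*(5*z + 7) + 30*z^2 + 87*z + 63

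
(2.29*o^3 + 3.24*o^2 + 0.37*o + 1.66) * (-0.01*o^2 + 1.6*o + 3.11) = -0.0229*o^5 + 3.6316*o^4 + 12.3022*o^3 + 10.6518*o^2 + 3.8067*o + 5.1626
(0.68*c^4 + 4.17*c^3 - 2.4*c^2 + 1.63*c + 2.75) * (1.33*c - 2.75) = 0.9044*c^5 + 3.6761*c^4 - 14.6595*c^3 + 8.7679*c^2 - 0.825*c - 7.5625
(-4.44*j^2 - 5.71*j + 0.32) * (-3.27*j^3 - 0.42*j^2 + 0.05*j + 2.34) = 14.5188*j^5 + 20.5365*j^4 + 1.1298*j^3 - 10.8095*j^2 - 13.3454*j + 0.7488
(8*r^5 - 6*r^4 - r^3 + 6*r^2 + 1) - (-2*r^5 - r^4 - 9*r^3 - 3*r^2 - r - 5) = 10*r^5 - 5*r^4 + 8*r^3 + 9*r^2 + r + 6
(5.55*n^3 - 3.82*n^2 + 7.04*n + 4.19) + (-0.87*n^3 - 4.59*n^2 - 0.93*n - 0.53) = 4.68*n^3 - 8.41*n^2 + 6.11*n + 3.66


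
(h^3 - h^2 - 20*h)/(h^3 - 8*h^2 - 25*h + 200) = h*(h + 4)/(h^2 - 3*h - 40)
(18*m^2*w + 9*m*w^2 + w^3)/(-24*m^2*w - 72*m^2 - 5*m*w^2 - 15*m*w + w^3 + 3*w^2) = w*(6*m + w)/(-8*m*w - 24*m + w^2 + 3*w)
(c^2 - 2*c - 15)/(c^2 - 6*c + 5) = (c + 3)/(c - 1)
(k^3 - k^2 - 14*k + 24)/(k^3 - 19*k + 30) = (k + 4)/(k + 5)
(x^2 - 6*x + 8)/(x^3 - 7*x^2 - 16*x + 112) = (x - 2)/(x^2 - 3*x - 28)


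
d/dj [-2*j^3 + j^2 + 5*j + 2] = -6*j^2 + 2*j + 5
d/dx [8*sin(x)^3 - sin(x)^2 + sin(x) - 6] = (24*sin(x)^2 - 2*sin(x) + 1)*cos(x)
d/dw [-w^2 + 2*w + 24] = 2 - 2*w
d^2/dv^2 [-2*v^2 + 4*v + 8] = -4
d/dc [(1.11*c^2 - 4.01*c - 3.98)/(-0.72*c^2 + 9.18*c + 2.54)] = (7.3026*c^2 - 0.0924000000000014*c + 26.351)/(0.5184*c^4 - 13.2192*c^3 + 80.6148*c^2 + 46.6344*c + 6.4516)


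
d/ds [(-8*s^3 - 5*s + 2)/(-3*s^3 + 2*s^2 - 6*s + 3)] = (-16*s^4 + 66*s^3 - 44*s^2 - 8*s - 3)/(9*s^6 - 12*s^5 + 40*s^4 - 42*s^3 + 48*s^2 - 36*s + 9)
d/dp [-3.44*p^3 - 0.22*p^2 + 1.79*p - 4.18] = -10.32*p^2 - 0.44*p + 1.79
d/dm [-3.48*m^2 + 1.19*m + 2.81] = 1.19 - 6.96*m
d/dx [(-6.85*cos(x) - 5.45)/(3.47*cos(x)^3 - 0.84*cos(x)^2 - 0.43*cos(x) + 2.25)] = (-47.539*cos(x)^3 - 50.9805*cos(x)^2 + 9.156*cos(x) + 17.756)*sin(x)/(12.0409*cos(x)^6 - 5.8296*cos(x)^5 - 2.2786*cos(x)^4 + 16.3374*cos(x)^3 - 3.5951*cos(x)^2 - 1.935*cos(x) + 5.0625)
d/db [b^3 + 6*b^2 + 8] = 3*b*(b + 4)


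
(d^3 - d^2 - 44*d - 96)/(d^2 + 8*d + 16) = (d^2 - 5*d - 24)/(d + 4)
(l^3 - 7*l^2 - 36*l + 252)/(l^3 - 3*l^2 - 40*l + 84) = (l - 6)/(l - 2)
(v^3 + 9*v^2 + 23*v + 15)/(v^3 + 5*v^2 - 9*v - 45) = (v + 1)/(v - 3)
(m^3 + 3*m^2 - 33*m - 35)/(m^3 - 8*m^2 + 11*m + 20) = (m + 7)/(m - 4)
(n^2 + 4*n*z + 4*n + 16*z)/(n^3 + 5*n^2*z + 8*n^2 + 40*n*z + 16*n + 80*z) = (n + 4*z)/(n^2 + 5*n*z + 4*n + 20*z)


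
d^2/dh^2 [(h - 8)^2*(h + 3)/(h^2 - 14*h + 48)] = -36/(h^3 - 18*h^2 + 108*h - 216)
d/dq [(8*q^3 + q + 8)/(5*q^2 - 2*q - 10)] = (40*q^4 - 32*q^3 - 245*q^2 - 80*q + 6)/(25*q^4 - 20*q^3 - 96*q^2 + 40*q + 100)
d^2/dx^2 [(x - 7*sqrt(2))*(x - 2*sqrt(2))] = 2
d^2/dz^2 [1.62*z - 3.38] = 0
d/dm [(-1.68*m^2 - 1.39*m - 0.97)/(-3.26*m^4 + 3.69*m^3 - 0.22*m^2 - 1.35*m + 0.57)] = (-10.9536*m^5 - 7.395*m^4 - 2.3906*m^3 + 12.7001*m^2 - 2.342*m - 2.1018)/(10.6276*m^8 - 24.0588*m^7 + 15.0505*m^6 + 7.1784*m^5 - 13.631*m^4 + 4.8006*m^3 + 1.5717*m^2 - 1.539*m + 0.3249)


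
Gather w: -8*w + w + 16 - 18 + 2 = -7*w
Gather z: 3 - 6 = -3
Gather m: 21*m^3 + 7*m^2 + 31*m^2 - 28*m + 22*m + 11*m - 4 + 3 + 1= 21*m^3 + 38*m^2 + 5*m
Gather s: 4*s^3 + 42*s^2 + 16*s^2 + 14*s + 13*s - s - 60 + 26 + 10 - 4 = 4*s^3 + 58*s^2 + 26*s - 28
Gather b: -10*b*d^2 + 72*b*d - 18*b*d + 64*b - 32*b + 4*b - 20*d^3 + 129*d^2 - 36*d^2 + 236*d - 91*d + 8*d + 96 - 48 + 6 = b*(-10*d^2 + 54*d + 36) - 20*d^3 + 93*d^2 + 153*d + 54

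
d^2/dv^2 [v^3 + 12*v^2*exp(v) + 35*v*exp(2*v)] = 12*v^2*exp(v) + 140*v*exp(2*v) + 48*v*exp(v) + 6*v + 140*exp(2*v) + 24*exp(v)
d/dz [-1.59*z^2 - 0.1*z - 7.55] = -3.18*z - 0.1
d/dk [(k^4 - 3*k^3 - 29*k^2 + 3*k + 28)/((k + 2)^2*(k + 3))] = (k^5 + 12*k^4 + 32*k^3 - 118*k^2 - 441*k - 206)/(k^5 + 12*k^4 + 57*k^3 + 134*k^2 + 156*k + 72)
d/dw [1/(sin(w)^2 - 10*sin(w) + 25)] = -2*cos(w)/(sin(w) - 5)^3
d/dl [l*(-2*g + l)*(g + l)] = -2*g^2 - 2*g*l + 3*l^2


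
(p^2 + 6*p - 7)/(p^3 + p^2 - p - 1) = (p + 7)/(p^2 + 2*p + 1)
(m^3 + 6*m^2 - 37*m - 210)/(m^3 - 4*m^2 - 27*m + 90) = (m + 7)/(m - 3)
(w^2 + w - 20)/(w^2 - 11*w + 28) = (w + 5)/(w - 7)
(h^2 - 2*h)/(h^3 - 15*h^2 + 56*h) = (h - 2)/(h^2 - 15*h + 56)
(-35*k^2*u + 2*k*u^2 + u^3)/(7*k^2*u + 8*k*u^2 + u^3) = (-5*k + u)/(k + u)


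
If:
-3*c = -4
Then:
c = 4/3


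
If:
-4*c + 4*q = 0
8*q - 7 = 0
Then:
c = 7/8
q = 7/8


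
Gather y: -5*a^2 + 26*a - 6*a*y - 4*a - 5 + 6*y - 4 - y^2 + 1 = -5*a^2 + 22*a - y^2 + y*(6 - 6*a) - 8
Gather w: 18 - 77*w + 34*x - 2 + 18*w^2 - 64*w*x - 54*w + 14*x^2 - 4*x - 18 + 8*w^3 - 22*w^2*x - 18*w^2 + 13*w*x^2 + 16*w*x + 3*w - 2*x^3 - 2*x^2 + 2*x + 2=8*w^3 - 22*w^2*x + w*(13*x^2 - 48*x - 128) - 2*x^3 + 12*x^2 + 32*x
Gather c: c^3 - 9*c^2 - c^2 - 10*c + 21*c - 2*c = c^3 - 10*c^2 + 9*c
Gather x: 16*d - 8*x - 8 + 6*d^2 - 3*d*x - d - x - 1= 6*d^2 + 15*d + x*(-3*d - 9) - 9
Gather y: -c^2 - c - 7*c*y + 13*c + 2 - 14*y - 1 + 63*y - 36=-c^2 + 12*c + y*(49 - 7*c) - 35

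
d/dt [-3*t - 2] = -3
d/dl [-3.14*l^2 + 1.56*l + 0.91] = 1.56 - 6.28*l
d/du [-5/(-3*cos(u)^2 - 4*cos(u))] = 10*(3*cos(u) + 2)*sin(u)/((3*cos(u) + 4)^2*cos(u)^2)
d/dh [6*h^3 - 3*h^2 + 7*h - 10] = 18*h^2 - 6*h + 7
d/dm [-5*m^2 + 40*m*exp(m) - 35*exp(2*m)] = 40*m*exp(m) - 10*m - 70*exp(2*m) + 40*exp(m)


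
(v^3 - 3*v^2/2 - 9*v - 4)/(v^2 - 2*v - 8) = v + 1/2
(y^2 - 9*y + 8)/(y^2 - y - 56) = (y - 1)/(y + 7)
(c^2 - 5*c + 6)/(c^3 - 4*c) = (c - 3)/(c*(c + 2))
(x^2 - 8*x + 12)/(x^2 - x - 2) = (x - 6)/(x + 1)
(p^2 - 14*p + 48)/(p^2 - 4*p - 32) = (p - 6)/(p + 4)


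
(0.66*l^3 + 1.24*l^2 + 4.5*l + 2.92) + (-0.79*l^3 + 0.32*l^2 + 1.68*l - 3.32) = -0.13*l^3 + 1.56*l^2 + 6.18*l - 0.4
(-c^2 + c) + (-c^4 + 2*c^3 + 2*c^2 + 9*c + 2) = -c^4 + 2*c^3 + c^2 + 10*c + 2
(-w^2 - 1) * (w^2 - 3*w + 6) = -w^4 + 3*w^3 - 7*w^2 + 3*w - 6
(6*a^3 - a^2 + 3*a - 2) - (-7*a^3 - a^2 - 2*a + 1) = 13*a^3 + 5*a - 3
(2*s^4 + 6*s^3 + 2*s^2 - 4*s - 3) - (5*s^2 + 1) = 2*s^4 + 6*s^3 - 3*s^2 - 4*s - 4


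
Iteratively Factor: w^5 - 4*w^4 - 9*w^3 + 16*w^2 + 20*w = (w + 1)*(w^4 - 5*w^3 - 4*w^2 + 20*w) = (w - 2)*(w + 1)*(w^3 - 3*w^2 - 10*w) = (w - 2)*(w + 1)*(w + 2)*(w^2 - 5*w) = w*(w - 2)*(w + 1)*(w + 2)*(w - 5)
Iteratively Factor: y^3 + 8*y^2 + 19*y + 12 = (y + 1)*(y^2 + 7*y + 12) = (y + 1)*(y + 3)*(y + 4)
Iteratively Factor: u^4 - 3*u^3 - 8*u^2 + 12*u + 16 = (u - 2)*(u^3 - u^2 - 10*u - 8) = (u - 4)*(u - 2)*(u^2 + 3*u + 2) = (u - 4)*(u - 2)*(u + 1)*(u + 2)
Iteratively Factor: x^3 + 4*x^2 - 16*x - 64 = (x + 4)*(x^2 - 16) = (x + 4)^2*(x - 4)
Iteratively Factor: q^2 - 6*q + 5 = (q - 1)*(q - 5)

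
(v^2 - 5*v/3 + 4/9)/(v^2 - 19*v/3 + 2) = (v - 4/3)/(v - 6)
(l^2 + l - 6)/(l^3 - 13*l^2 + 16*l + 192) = (l - 2)/(l^2 - 16*l + 64)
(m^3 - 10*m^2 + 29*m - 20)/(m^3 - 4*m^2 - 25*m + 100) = (m - 1)/(m + 5)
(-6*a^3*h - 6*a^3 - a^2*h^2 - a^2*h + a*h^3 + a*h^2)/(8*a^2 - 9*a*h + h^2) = a*(-6*a^2*h - 6*a^2 - a*h^2 - a*h + h^3 + h^2)/(8*a^2 - 9*a*h + h^2)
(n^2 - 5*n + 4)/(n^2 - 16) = (n - 1)/(n + 4)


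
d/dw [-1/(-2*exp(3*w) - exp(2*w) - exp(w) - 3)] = (-6*exp(2*w) - 2*exp(w) - 1)*exp(w)/(2*exp(3*w) + exp(2*w) + exp(w) + 3)^2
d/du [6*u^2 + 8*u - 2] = 12*u + 8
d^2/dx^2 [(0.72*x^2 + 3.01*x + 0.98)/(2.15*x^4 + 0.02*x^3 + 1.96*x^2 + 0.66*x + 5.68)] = (19.9692*x^8 + 167.15046*x^7 + 86.604296*x^6 + 65.116104*x^5 - 161.659908*x^4 - 708.946168*x^3 - 173.143824*x^2 - 194.119968*x + 2.923568)/(9.938375*x^12 + 0.27735*x^11 + 27.18288*x^10 + 9.658238*x^9 + 103.718352*x^8 + 18.384168*x^7 + 154.114324*x^6 + 57.32796*x^5 + 276.564528*x^4 + 46.309128*x^3 + 197.125536*x^2 + 63.879552*x + 183.250432)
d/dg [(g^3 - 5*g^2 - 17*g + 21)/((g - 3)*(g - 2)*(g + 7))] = (7*g^4 - 24*g^3 + 242*g^2 - 504*g - 105)/(g^6 + 4*g^5 - 54*g^4 - 32*g^3 + 1009*g^2 - 2436*g + 1764)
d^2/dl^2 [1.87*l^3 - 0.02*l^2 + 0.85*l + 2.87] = 11.22*l - 0.04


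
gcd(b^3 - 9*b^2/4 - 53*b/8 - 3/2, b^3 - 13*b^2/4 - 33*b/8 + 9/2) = b^2 - 5*b/2 - 6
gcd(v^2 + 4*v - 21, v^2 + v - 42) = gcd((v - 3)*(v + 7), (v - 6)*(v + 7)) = v + 7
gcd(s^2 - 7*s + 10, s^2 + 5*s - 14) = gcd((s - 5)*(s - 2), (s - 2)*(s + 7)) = s - 2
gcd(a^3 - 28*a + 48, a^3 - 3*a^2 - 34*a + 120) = a^2 + 2*a - 24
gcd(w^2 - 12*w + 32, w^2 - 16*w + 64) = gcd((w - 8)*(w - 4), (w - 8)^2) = w - 8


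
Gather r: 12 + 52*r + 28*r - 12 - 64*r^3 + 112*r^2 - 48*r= -64*r^3 + 112*r^2 + 32*r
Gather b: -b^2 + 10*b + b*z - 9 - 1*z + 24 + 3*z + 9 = -b^2 + b*(z + 10) + 2*z + 24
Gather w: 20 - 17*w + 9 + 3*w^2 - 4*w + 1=3*w^2 - 21*w + 30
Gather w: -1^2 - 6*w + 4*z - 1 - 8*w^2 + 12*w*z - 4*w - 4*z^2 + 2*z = -8*w^2 + w*(12*z - 10) - 4*z^2 + 6*z - 2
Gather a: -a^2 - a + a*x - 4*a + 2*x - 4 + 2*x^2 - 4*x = -a^2 + a*(x - 5) + 2*x^2 - 2*x - 4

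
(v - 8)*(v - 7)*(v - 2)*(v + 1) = v^4 - 16*v^3 + 69*v^2 - 26*v - 112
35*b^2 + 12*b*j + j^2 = (5*b + j)*(7*b + j)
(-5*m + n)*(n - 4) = -5*m*n + 20*m + n^2 - 4*n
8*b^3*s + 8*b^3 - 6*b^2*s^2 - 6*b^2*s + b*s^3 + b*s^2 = (-4*b + s)*(-2*b + s)*(b*s + b)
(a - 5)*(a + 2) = a^2 - 3*a - 10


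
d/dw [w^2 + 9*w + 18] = 2*w + 9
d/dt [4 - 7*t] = -7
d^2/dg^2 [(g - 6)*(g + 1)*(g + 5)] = 6*g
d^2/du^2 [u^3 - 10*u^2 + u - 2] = 6*u - 20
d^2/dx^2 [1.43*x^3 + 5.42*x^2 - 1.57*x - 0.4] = 8.58*x + 10.84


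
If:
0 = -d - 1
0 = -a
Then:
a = 0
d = -1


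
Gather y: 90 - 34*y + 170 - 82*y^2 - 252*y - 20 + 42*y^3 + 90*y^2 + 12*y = 42*y^3 + 8*y^2 - 274*y + 240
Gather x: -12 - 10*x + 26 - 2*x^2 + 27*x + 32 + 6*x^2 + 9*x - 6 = 4*x^2 + 26*x + 40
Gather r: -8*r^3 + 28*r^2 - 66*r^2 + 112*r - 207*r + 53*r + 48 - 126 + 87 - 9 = -8*r^3 - 38*r^2 - 42*r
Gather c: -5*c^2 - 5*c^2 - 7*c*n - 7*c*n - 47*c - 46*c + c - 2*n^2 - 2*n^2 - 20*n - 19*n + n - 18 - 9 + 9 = -10*c^2 + c*(-14*n - 92) - 4*n^2 - 38*n - 18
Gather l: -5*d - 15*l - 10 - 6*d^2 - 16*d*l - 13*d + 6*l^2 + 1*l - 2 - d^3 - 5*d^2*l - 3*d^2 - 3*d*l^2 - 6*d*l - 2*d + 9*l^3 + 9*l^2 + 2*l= -d^3 - 9*d^2 - 20*d + 9*l^3 + l^2*(15 - 3*d) + l*(-5*d^2 - 22*d - 12) - 12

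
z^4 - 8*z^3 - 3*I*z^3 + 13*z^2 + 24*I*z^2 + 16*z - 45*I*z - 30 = (z - 5)*(z - 3)*(z - 2*I)*(z - I)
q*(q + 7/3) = q^2 + 7*q/3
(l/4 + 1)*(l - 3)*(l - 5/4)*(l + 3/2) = l^4/4 + 5*l^3/16 - 109*l^2/32 - 39*l/32 + 45/8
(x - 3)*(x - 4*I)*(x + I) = x^3 - 3*x^2 - 3*I*x^2 + 4*x + 9*I*x - 12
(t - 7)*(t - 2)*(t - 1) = t^3 - 10*t^2 + 23*t - 14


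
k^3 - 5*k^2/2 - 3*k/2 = k*(k - 3)*(k + 1/2)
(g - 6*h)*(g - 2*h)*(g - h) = g^3 - 9*g^2*h + 20*g*h^2 - 12*h^3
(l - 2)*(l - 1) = l^2 - 3*l + 2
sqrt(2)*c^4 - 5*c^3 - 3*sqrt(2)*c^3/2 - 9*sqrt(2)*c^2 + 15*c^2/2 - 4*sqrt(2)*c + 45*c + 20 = (c - 4)*(c + 2)*(c - 5*sqrt(2)/2)*(sqrt(2)*c + sqrt(2)/2)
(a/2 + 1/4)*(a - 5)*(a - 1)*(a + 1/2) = a^4/2 - 5*a^3/2 - 3*a^2/8 + 7*a/4 + 5/8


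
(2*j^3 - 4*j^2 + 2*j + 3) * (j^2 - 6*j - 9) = 2*j^5 - 16*j^4 + 8*j^3 + 27*j^2 - 36*j - 27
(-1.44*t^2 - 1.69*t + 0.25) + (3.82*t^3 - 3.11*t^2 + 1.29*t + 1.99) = 3.82*t^3 - 4.55*t^2 - 0.4*t + 2.24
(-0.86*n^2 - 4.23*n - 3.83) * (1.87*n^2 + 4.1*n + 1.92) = -1.6082*n^4 - 11.4361*n^3 - 26.1563*n^2 - 23.8246*n - 7.3536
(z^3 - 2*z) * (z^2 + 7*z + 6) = z^5 + 7*z^4 + 4*z^3 - 14*z^2 - 12*z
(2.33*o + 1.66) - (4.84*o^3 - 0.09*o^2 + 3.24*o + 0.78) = -4.84*o^3 + 0.09*o^2 - 0.91*o + 0.88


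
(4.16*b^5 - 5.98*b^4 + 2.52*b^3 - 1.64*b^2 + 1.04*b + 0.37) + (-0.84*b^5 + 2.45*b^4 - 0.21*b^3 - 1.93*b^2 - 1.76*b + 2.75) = 3.32*b^5 - 3.53*b^4 + 2.31*b^3 - 3.57*b^2 - 0.72*b + 3.12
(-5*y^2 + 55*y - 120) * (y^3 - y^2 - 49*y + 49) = -5*y^5 + 60*y^4 + 70*y^3 - 2820*y^2 + 8575*y - 5880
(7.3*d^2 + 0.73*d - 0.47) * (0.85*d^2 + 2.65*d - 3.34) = 6.205*d^4 + 19.9655*d^3 - 22.847*d^2 - 3.6837*d + 1.5698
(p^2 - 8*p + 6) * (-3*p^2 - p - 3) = -3*p^4 + 23*p^3 - 13*p^2 + 18*p - 18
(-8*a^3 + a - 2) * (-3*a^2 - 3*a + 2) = 24*a^5 + 24*a^4 - 19*a^3 + 3*a^2 + 8*a - 4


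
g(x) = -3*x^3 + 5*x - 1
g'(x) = 5 - 9*x^2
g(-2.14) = 17.70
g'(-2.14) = -36.22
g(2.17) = -20.80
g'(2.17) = -37.38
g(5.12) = -378.05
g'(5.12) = -230.93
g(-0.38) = -2.74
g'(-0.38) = 3.70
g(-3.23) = 83.94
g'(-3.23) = -88.90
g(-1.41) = 0.36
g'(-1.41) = -12.89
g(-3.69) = 131.28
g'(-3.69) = -117.54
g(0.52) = 1.18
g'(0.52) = 2.57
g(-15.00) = 10049.00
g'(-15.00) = -2020.00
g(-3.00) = 65.00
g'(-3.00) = -76.00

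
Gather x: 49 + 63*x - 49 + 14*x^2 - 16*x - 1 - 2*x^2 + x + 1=12*x^2 + 48*x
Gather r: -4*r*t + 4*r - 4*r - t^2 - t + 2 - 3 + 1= -4*r*t - t^2 - t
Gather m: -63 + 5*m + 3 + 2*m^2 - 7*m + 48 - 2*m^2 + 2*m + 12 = 0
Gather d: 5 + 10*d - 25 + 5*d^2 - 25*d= 5*d^2 - 15*d - 20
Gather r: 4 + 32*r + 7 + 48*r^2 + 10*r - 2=48*r^2 + 42*r + 9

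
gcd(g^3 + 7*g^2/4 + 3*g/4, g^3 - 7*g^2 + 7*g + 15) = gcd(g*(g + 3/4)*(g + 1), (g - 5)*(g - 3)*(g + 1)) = g + 1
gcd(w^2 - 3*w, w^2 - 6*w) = w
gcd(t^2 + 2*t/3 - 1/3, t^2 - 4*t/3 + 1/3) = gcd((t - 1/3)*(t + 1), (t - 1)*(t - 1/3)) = t - 1/3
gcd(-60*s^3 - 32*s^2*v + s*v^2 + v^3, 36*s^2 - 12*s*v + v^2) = 6*s - v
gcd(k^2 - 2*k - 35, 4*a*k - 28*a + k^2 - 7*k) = k - 7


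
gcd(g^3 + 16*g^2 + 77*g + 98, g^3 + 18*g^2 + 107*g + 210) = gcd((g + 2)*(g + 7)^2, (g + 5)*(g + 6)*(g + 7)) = g + 7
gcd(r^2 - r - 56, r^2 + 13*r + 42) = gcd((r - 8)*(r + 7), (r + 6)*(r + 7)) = r + 7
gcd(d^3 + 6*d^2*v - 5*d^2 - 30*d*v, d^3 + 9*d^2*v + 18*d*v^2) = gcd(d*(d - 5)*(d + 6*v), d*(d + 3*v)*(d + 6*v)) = d^2 + 6*d*v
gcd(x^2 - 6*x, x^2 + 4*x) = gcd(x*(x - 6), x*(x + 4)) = x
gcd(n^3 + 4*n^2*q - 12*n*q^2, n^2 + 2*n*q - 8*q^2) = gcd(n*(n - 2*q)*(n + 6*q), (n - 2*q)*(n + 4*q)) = -n + 2*q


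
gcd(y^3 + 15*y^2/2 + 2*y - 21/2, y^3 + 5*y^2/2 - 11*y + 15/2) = y - 1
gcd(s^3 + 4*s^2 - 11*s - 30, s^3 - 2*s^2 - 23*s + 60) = s^2 + 2*s - 15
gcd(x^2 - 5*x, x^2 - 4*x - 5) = x - 5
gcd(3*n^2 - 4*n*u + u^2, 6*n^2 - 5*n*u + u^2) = -3*n + u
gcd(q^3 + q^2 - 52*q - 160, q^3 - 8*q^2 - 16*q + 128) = q^2 - 4*q - 32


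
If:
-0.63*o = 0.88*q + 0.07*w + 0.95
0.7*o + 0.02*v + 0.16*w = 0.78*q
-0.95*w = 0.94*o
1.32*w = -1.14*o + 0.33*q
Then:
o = -8.07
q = 4.06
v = 376.77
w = 7.98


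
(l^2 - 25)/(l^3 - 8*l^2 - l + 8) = (l^2 - 25)/(l^3 - 8*l^2 - l + 8)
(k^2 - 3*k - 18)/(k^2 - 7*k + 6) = (k + 3)/(k - 1)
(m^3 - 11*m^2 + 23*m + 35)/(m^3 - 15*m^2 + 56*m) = (m^2 - 4*m - 5)/(m*(m - 8))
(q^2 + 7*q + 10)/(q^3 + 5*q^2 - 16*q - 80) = (q + 2)/(q^2 - 16)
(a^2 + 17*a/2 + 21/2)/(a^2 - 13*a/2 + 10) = (2*a^2 + 17*a + 21)/(2*a^2 - 13*a + 20)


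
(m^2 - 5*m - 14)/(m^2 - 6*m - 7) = (m + 2)/(m + 1)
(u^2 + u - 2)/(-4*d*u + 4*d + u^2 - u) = (u + 2)/(-4*d + u)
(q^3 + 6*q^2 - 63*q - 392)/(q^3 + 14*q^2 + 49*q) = (q - 8)/q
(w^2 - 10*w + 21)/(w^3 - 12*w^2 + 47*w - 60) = (w - 7)/(w^2 - 9*w + 20)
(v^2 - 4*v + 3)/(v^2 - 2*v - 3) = (v - 1)/(v + 1)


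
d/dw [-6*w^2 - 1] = -12*w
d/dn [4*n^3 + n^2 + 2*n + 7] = 12*n^2 + 2*n + 2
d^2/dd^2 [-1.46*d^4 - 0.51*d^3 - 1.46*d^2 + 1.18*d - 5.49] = -17.52*d^2 - 3.06*d - 2.92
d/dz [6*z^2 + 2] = 12*z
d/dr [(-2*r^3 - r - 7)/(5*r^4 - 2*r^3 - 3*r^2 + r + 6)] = (10*r^6 + 21*r^4 + 132*r^3 - 81*r^2 - 42*r + 1)/(25*r^8 - 20*r^7 - 26*r^6 + 22*r^5 + 65*r^4 - 30*r^3 - 35*r^2 + 12*r + 36)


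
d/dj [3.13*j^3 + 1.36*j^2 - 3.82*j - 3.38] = 9.39*j^2 + 2.72*j - 3.82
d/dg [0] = 0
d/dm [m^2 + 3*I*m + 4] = 2*m + 3*I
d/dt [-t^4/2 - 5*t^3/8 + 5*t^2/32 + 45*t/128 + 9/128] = -2*t^3 - 15*t^2/8 + 5*t/16 + 45/128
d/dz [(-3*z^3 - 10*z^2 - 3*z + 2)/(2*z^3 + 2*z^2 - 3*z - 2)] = 2*(7*z^4 + 15*z^3 + 21*z^2 + 16*z + 6)/(4*z^6 + 8*z^5 - 8*z^4 - 20*z^3 + z^2 + 12*z + 4)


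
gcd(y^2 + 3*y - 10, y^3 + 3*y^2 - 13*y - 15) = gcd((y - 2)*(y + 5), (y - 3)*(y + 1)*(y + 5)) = y + 5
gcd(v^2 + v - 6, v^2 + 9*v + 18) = v + 3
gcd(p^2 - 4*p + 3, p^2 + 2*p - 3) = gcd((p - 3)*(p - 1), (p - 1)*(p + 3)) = p - 1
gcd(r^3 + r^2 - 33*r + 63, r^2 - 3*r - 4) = 1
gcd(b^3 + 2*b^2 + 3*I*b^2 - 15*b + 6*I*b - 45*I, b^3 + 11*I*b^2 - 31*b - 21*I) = b + 3*I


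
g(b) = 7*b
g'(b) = 7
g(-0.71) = -4.97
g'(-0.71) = 7.00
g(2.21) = 15.47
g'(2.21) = 7.00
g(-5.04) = -35.28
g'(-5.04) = 7.00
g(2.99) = 20.93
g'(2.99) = 7.00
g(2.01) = 14.07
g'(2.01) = 7.00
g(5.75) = 40.25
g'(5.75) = 7.00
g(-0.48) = -3.36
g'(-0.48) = 7.00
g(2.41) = 16.87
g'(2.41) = 7.00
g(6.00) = 42.00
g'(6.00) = 7.00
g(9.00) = 63.00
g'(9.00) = 7.00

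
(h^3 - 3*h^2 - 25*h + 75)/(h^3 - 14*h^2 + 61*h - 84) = (h^2 - 25)/(h^2 - 11*h + 28)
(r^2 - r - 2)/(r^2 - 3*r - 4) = (r - 2)/(r - 4)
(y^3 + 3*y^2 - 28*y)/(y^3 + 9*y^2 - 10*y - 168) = y/(y + 6)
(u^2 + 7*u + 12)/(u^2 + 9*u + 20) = (u + 3)/(u + 5)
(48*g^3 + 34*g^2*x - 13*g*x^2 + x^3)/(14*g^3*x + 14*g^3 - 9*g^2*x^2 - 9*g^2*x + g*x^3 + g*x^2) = (48*g^3 + 34*g^2*x - 13*g*x^2 + x^3)/(g*(14*g^2*x + 14*g^2 - 9*g*x^2 - 9*g*x + x^3 + x^2))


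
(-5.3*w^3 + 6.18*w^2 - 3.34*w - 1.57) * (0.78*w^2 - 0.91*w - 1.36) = -4.134*w^5 + 9.6434*w^4 - 1.021*w^3 - 6.59*w^2 + 5.9711*w + 2.1352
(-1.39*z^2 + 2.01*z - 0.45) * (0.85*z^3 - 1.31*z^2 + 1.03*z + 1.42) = -1.1815*z^5 + 3.5294*z^4 - 4.4473*z^3 + 0.686*z^2 + 2.3907*z - 0.639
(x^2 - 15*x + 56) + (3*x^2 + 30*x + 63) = 4*x^2 + 15*x + 119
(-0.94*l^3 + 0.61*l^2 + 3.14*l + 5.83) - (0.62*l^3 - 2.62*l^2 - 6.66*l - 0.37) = -1.56*l^3 + 3.23*l^2 + 9.8*l + 6.2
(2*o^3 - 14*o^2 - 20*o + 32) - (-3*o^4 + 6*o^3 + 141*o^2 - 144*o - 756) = 3*o^4 - 4*o^3 - 155*o^2 + 124*o + 788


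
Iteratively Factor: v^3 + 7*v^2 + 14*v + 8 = (v + 2)*(v^2 + 5*v + 4) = (v + 2)*(v + 4)*(v + 1)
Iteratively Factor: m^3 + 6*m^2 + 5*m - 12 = (m + 3)*(m^2 + 3*m - 4) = (m + 3)*(m + 4)*(m - 1)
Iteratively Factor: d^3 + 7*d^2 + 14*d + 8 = (d + 4)*(d^2 + 3*d + 2) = (d + 2)*(d + 4)*(d + 1)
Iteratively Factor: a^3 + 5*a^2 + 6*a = (a)*(a^2 + 5*a + 6) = a*(a + 3)*(a + 2)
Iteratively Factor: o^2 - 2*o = (o - 2)*(o)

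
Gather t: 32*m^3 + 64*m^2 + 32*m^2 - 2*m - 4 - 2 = 32*m^3 + 96*m^2 - 2*m - 6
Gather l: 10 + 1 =11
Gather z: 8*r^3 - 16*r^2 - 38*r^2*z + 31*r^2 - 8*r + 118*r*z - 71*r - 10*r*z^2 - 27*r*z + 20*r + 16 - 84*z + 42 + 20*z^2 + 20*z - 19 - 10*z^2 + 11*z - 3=8*r^3 + 15*r^2 - 59*r + z^2*(10 - 10*r) + z*(-38*r^2 + 91*r - 53) + 36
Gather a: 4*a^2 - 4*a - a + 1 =4*a^2 - 5*a + 1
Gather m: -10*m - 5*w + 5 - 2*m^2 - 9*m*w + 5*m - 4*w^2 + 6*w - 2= -2*m^2 + m*(-9*w - 5) - 4*w^2 + w + 3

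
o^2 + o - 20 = (o - 4)*(o + 5)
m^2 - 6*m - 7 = (m - 7)*(m + 1)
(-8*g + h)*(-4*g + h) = 32*g^2 - 12*g*h + h^2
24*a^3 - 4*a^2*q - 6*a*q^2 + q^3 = (-6*a + q)*(-2*a + q)*(2*a + q)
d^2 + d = d*(d + 1)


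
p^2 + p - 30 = (p - 5)*(p + 6)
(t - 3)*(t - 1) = t^2 - 4*t + 3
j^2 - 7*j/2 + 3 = (j - 2)*(j - 3/2)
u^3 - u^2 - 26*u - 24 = (u - 6)*(u + 1)*(u + 4)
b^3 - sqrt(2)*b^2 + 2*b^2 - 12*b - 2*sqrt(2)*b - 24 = (b + 2)*(b - 3*sqrt(2))*(b + 2*sqrt(2))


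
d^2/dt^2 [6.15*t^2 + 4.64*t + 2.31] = 12.3000000000000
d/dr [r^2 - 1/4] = 2*r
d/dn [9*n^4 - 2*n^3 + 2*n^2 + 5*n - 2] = 36*n^3 - 6*n^2 + 4*n + 5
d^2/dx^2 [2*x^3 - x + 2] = 12*x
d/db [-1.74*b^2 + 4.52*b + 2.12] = 4.52 - 3.48*b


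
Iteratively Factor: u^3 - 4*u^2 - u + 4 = (u - 1)*(u^2 - 3*u - 4) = (u - 4)*(u - 1)*(u + 1)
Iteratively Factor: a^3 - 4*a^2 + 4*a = (a - 2)*(a^2 - 2*a) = a*(a - 2)*(a - 2)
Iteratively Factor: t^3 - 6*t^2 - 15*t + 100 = (t - 5)*(t^2 - t - 20) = (t - 5)*(t + 4)*(t - 5)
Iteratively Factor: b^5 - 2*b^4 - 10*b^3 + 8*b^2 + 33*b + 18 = (b + 1)*(b^4 - 3*b^3 - 7*b^2 + 15*b + 18) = (b - 3)*(b + 1)*(b^3 - 7*b - 6) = (b - 3)^2*(b + 1)*(b^2 + 3*b + 2) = (b - 3)^2*(b + 1)^2*(b + 2)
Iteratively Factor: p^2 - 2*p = (p)*(p - 2)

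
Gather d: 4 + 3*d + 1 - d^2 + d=-d^2 + 4*d + 5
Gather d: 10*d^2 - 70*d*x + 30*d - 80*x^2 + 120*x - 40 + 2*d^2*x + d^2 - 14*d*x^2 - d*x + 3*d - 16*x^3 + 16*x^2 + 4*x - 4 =d^2*(2*x + 11) + d*(-14*x^2 - 71*x + 33) - 16*x^3 - 64*x^2 + 124*x - 44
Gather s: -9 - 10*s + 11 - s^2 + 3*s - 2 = -s^2 - 7*s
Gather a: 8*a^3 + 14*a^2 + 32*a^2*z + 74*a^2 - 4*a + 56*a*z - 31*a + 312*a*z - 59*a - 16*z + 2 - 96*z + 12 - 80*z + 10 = 8*a^3 + a^2*(32*z + 88) + a*(368*z - 94) - 192*z + 24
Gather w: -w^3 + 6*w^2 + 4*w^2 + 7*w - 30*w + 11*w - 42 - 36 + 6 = -w^3 + 10*w^2 - 12*w - 72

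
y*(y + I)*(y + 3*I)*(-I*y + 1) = -I*y^4 + 5*y^3 + 7*I*y^2 - 3*y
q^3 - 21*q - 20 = (q - 5)*(q + 1)*(q + 4)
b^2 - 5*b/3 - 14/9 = (b - 7/3)*(b + 2/3)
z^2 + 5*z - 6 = (z - 1)*(z + 6)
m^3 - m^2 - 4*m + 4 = (m - 2)*(m - 1)*(m + 2)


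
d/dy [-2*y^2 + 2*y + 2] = 2 - 4*y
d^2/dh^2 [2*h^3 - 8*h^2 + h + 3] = 12*h - 16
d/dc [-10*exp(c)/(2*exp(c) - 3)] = 30*exp(c)/(2*exp(c) - 3)^2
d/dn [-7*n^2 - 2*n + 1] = -14*n - 2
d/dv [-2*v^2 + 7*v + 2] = 7 - 4*v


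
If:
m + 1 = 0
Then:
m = -1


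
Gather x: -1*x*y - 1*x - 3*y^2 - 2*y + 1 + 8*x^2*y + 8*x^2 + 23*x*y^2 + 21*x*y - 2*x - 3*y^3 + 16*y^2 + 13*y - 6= x^2*(8*y + 8) + x*(23*y^2 + 20*y - 3) - 3*y^3 + 13*y^2 + 11*y - 5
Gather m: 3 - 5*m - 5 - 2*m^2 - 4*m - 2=-2*m^2 - 9*m - 4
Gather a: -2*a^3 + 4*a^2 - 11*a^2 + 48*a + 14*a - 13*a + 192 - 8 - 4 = -2*a^3 - 7*a^2 + 49*a + 180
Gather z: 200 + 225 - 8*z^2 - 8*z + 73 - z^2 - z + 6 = -9*z^2 - 9*z + 504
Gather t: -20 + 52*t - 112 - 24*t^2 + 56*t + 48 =-24*t^2 + 108*t - 84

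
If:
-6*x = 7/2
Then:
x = -7/12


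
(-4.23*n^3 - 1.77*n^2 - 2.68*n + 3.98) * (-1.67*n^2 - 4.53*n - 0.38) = 7.0641*n^5 + 22.1178*n^4 + 14.1011*n^3 + 6.1664*n^2 - 17.011*n - 1.5124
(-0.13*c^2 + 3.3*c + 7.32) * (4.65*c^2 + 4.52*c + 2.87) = -0.6045*c^4 + 14.7574*c^3 + 48.5809*c^2 + 42.5574*c + 21.0084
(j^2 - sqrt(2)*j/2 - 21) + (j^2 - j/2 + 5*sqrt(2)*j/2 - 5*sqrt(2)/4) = 2*j^2 - j/2 + 2*sqrt(2)*j - 21 - 5*sqrt(2)/4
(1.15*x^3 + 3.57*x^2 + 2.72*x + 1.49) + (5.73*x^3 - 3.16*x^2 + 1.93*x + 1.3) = 6.88*x^3 + 0.41*x^2 + 4.65*x + 2.79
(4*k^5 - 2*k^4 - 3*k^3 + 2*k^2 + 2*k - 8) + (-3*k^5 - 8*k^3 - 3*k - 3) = k^5 - 2*k^4 - 11*k^3 + 2*k^2 - k - 11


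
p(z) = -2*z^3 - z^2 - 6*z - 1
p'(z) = -6*z^2 - 2*z - 6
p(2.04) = -34.38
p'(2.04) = -35.05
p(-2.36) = 33.88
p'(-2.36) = -34.70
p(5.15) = -331.60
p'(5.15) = -175.44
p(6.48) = -626.07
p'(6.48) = -270.90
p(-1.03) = 6.30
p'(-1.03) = -10.31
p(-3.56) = 97.92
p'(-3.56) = -74.92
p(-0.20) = 0.18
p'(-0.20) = -5.84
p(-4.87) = 235.51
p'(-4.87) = -138.56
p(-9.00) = 1430.00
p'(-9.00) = -474.00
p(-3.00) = 62.00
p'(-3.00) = -54.00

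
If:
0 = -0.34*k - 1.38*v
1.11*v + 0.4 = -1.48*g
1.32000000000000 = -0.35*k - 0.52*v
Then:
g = -1.37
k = -5.95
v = 1.47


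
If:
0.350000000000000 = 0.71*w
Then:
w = 0.49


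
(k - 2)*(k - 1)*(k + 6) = k^3 + 3*k^2 - 16*k + 12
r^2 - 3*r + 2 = (r - 2)*(r - 1)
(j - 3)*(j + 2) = j^2 - j - 6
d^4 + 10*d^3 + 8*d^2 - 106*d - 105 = (d - 3)*(d + 1)*(d + 5)*(d + 7)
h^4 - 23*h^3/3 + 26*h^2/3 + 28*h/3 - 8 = (h - 6)*(h - 2)*(h - 2/3)*(h + 1)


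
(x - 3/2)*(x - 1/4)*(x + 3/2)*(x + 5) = x^4 + 19*x^3/4 - 7*x^2/2 - 171*x/16 + 45/16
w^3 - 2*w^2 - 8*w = w*(w - 4)*(w + 2)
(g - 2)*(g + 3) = g^2 + g - 6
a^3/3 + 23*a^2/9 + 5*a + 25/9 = (a/3 + 1/3)*(a + 5/3)*(a + 5)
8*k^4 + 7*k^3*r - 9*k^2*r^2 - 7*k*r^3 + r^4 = (-8*k + r)*(-k + r)*(k + r)^2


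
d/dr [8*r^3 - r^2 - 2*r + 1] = 24*r^2 - 2*r - 2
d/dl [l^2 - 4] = 2*l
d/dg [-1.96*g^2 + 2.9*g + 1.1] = 2.9 - 3.92*g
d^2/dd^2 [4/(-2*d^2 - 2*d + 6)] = 4*(d^2 + d - (2*d + 1)^2 - 3)/(d^2 + d - 3)^3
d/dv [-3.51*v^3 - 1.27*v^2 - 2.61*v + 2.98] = -10.53*v^2 - 2.54*v - 2.61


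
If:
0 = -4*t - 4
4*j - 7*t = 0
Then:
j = -7/4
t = -1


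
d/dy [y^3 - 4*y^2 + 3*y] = 3*y^2 - 8*y + 3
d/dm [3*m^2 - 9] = 6*m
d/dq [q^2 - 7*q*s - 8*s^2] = 2*q - 7*s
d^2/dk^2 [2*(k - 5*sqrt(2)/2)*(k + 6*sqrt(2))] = 4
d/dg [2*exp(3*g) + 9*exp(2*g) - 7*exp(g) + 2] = (6*exp(2*g) + 18*exp(g) - 7)*exp(g)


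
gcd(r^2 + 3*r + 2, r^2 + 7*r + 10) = r + 2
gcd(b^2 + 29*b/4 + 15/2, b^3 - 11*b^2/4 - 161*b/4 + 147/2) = b + 6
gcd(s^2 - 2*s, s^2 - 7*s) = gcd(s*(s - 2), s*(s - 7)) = s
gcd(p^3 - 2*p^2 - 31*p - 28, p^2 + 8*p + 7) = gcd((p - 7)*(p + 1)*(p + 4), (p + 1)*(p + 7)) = p + 1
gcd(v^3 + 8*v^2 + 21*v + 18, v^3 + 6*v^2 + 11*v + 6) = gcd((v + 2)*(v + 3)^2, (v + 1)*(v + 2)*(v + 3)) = v^2 + 5*v + 6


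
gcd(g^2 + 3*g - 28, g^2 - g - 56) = g + 7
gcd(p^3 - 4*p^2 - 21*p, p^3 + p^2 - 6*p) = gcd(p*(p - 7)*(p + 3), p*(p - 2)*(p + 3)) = p^2 + 3*p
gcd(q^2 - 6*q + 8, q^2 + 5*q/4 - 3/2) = 1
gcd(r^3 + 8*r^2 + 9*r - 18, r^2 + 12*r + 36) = r + 6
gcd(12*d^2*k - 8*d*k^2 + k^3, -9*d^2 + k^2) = 1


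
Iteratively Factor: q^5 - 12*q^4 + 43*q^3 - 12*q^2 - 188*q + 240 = (q - 4)*(q^4 - 8*q^3 + 11*q^2 + 32*q - 60) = (q - 4)*(q + 2)*(q^3 - 10*q^2 + 31*q - 30) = (q - 5)*(q - 4)*(q + 2)*(q^2 - 5*q + 6) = (q - 5)*(q - 4)*(q - 2)*(q + 2)*(q - 3)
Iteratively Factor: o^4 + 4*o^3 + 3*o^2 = (o + 1)*(o^3 + 3*o^2) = o*(o + 1)*(o^2 + 3*o) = o^2*(o + 1)*(o + 3)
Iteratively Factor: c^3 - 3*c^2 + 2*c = (c - 1)*(c^2 - 2*c) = (c - 2)*(c - 1)*(c)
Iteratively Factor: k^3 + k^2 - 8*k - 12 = (k + 2)*(k^2 - k - 6) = (k + 2)^2*(k - 3)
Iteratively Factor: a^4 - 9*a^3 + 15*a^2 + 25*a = (a - 5)*(a^3 - 4*a^2 - 5*a) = (a - 5)*(a + 1)*(a^2 - 5*a) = (a - 5)^2*(a + 1)*(a)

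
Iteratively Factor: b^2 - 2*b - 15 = (b - 5)*(b + 3)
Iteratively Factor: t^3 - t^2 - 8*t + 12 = (t - 2)*(t^2 + t - 6) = (t - 2)^2*(t + 3)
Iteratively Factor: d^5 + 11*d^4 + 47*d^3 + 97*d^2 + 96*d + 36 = (d + 3)*(d^4 + 8*d^3 + 23*d^2 + 28*d + 12) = (d + 2)*(d + 3)*(d^3 + 6*d^2 + 11*d + 6) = (d + 2)^2*(d + 3)*(d^2 + 4*d + 3) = (d + 2)^2*(d + 3)^2*(d + 1)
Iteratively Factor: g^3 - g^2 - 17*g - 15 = (g + 3)*(g^2 - 4*g - 5) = (g + 1)*(g + 3)*(g - 5)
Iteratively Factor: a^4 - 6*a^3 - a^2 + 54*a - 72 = (a - 3)*(a^3 - 3*a^2 - 10*a + 24) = (a - 3)*(a + 3)*(a^2 - 6*a + 8) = (a - 3)*(a - 2)*(a + 3)*(a - 4)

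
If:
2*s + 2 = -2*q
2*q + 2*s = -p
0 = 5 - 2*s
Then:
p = 2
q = -7/2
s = 5/2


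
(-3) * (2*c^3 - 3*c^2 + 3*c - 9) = -6*c^3 + 9*c^2 - 9*c + 27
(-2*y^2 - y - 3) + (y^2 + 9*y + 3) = -y^2 + 8*y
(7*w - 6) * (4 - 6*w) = -42*w^2 + 64*w - 24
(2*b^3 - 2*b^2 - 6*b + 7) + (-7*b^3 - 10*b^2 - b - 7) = -5*b^3 - 12*b^2 - 7*b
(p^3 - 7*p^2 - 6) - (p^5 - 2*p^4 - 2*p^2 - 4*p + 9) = -p^5 + 2*p^4 + p^3 - 5*p^2 + 4*p - 15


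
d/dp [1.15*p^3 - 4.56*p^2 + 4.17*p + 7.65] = 3.45*p^2 - 9.12*p + 4.17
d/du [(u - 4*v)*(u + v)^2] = (u + v)*(3*u - 7*v)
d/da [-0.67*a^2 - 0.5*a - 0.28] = -1.34*a - 0.5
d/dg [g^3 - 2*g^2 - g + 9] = 3*g^2 - 4*g - 1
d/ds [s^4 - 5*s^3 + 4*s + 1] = 4*s^3 - 15*s^2 + 4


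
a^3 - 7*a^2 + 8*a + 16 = (a - 4)^2*(a + 1)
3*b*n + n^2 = n*(3*b + n)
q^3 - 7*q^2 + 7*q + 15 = (q - 5)*(q - 3)*(q + 1)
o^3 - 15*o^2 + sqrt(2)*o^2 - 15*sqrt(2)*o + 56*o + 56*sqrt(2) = (o - 8)*(o - 7)*(o + sqrt(2))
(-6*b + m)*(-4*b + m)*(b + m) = 24*b^3 + 14*b^2*m - 9*b*m^2 + m^3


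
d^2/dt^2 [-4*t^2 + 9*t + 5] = -8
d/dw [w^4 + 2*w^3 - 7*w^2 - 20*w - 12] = 4*w^3 + 6*w^2 - 14*w - 20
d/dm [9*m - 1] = 9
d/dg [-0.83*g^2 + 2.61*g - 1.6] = 2.61 - 1.66*g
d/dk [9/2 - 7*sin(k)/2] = -7*cos(k)/2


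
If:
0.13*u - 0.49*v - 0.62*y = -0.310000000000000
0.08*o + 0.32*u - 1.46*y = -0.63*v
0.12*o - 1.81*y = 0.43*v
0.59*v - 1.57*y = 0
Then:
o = 2.71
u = -0.75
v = 0.29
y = 0.11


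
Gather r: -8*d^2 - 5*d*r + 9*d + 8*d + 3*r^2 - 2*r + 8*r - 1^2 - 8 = -8*d^2 + 17*d + 3*r^2 + r*(6 - 5*d) - 9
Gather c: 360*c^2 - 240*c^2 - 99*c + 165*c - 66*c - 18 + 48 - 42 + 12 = 120*c^2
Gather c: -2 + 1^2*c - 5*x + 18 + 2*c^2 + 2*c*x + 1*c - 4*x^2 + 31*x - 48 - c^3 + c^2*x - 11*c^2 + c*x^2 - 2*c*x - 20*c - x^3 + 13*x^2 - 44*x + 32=-c^3 + c^2*(x - 9) + c*(x^2 - 18) - x^3 + 9*x^2 - 18*x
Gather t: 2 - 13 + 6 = -5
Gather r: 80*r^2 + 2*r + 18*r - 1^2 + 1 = 80*r^2 + 20*r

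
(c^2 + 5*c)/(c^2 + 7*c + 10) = c/(c + 2)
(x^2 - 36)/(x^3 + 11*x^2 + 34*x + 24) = (x - 6)/(x^2 + 5*x + 4)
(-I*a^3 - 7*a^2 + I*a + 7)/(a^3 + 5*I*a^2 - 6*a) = (-I*a^3 - 7*a^2 + I*a + 7)/(a*(a^2 + 5*I*a - 6))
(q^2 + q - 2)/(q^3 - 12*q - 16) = (q - 1)/(q^2 - 2*q - 8)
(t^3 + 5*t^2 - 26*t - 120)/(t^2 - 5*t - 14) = (-t^3 - 5*t^2 + 26*t + 120)/(-t^2 + 5*t + 14)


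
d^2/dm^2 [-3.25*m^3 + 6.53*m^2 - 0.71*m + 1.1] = 13.06 - 19.5*m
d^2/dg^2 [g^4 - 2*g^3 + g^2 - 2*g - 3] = 12*g^2 - 12*g + 2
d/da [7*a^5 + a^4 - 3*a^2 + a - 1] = 35*a^4 + 4*a^3 - 6*a + 1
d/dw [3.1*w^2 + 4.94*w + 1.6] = 6.2*w + 4.94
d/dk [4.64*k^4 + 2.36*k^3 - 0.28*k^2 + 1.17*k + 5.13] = 18.56*k^3 + 7.08*k^2 - 0.56*k + 1.17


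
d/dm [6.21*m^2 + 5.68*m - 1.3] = 12.42*m + 5.68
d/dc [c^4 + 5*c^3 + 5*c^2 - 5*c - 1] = 4*c^3 + 15*c^2 + 10*c - 5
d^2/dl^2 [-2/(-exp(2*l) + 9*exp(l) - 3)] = 2*((9 - 4*exp(l))*(exp(2*l) - 9*exp(l) + 3) + 2*(2*exp(l) - 9)^2*exp(l))*exp(l)/(exp(2*l) - 9*exp(l) + 3)^3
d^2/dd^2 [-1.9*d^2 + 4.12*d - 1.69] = -3.80000000000000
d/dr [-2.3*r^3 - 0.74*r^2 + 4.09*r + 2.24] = -6.9*r^2 - 1.48*r + 4.09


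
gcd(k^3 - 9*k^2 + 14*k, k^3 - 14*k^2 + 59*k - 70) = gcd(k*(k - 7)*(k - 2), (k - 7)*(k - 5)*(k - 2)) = k^2 - 9*k + 14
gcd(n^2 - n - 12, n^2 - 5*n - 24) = n + 3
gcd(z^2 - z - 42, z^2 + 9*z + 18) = z + 6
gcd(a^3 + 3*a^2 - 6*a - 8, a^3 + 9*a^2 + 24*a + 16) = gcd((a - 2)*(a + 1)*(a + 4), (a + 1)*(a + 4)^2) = a^2 + 5*a + 4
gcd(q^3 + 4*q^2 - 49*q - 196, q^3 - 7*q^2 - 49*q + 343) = q^2 - 49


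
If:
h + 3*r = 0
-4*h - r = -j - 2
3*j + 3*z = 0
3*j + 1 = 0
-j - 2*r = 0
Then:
No Solution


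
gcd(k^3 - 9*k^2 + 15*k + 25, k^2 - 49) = 1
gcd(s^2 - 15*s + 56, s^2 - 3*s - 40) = s - 8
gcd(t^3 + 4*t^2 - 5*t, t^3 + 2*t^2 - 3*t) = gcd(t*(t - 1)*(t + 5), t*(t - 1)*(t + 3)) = t^2 - t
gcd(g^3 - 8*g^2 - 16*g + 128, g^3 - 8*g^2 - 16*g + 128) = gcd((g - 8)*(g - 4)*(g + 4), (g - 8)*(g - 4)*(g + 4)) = g^3 - 8*g^2 - 16*g + 128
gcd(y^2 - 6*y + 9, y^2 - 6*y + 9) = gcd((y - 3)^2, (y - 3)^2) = y^2 - 6*y + 9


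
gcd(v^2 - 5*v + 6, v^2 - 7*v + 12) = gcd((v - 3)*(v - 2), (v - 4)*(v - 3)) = v - 3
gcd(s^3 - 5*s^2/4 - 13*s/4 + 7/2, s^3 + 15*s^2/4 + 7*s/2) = s + 7/4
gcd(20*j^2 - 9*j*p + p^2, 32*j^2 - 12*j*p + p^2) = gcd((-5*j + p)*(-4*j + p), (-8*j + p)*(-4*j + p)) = -4*j + p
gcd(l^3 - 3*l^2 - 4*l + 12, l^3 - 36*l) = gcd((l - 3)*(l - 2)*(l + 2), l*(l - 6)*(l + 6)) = 1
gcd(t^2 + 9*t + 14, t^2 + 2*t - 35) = t + 7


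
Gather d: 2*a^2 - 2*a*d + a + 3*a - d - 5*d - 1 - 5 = 2*a^2 + 4*a + d*(-2*a - 6) - 6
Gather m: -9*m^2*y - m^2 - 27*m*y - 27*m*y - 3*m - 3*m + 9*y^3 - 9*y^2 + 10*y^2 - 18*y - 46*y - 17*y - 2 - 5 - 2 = m^2*(-9*y - 1) + m*(-54*y - 6) + 9*y^3 + y^2 - 81*y - 9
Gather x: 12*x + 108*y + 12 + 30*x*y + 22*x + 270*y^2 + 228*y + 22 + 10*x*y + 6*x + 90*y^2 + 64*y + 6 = x*(40*y + 40) + 360*y^2 + 400*y + 40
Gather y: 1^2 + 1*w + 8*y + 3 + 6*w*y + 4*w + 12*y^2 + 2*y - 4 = 5*w + 12*y^2 + y*(6*w + 10)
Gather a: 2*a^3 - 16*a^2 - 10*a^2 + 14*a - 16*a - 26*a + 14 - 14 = 2*a^3 - 26*a^2 - 28*a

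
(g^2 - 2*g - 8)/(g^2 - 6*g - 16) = (g - 4)/(g - 8)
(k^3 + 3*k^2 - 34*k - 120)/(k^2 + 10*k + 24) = (k^2 - k - 30)/(k + 6)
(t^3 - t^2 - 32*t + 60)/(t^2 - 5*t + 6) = (t^2 + t - 30)/(t - 3)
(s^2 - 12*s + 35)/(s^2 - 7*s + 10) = (s - 7)/(s - 2)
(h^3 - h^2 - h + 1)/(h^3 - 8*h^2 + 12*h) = (h^3 - h^2 - h + 1)/(h*(h^2 - 8*h + 12))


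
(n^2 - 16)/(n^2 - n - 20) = (n - 4)/(n - 5)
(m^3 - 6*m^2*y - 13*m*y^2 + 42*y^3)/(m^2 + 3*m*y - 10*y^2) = (m^2 - 4*m*y - 21*y^2)/(m + 5*y)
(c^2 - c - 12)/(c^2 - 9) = (c - 4)/(c - 3)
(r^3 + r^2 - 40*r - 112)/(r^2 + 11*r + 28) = (r^2 - 3*r - 28)/(r + 7)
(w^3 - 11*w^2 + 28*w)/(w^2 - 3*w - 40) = w*(-w^2 + 11*w - 28)/(-w^2 + 3*w + 40)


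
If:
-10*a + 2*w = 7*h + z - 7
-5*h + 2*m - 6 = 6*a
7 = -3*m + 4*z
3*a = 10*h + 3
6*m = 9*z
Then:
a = -31/5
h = -54/25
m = -21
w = -2453/50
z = -14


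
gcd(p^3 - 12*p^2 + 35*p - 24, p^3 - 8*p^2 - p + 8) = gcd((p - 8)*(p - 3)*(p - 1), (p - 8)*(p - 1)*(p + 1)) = p^2 - 9*p + 8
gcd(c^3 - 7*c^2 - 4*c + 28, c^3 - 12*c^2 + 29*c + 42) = c - 7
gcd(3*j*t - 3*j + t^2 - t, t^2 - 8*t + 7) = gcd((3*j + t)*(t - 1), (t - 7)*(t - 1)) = t - 1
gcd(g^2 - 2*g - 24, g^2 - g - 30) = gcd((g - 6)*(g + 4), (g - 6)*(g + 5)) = g - 6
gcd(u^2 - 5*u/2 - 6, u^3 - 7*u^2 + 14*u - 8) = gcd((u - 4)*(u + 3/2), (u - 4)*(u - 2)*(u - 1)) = u - 4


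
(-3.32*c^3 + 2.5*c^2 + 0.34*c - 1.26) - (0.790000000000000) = -3.32*c^3 + 2.5*c^2 + 0.34*c - 2.05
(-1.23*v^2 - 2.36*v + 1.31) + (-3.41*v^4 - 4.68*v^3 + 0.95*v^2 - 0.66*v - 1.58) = -3.41*v^4 - 4.68*v^3 - 0.28*v^2 - 3.02*v - 0.27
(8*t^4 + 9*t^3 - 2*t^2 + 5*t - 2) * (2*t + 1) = 16*t^5 + 26*t^4 + 5*t^3 + 8*t^2 + t - 2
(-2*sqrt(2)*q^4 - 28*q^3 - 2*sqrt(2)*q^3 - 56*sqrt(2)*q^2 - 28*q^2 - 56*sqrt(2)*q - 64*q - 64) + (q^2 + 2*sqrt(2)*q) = -2*sqrt(2)*q^4 - 28*q^3 - 2*sqrt(2)*q^3 - 56*sqrt(2)*q^2 - 27*q^2 - 54*sqrt(2)*q - 64*q - 64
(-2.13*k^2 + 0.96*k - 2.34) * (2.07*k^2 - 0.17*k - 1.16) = -4.4091*k^4 + 2.3493*k^3 - 2.5362*k^2 - 0.7158*k + 2.7144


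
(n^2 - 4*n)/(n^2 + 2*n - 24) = n/(n + 6)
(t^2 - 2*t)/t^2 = (t - 2)/t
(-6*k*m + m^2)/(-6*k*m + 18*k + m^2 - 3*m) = m/(m - 3)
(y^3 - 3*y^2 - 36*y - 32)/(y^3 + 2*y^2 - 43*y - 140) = (y^2 - 7*y - 8)/(y^2 - 2*y - 35)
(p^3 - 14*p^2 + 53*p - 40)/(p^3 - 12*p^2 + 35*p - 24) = (p - 5)/(p - 3)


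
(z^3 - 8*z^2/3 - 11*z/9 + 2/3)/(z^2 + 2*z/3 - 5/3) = (9*z^3 - 24*z^2 - 11*z + 6)/(3*(3*z^2 + 2*z - 5))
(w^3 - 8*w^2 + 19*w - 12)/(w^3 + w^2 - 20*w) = (w^2 - 4*w + 3)/(w*(w + 5))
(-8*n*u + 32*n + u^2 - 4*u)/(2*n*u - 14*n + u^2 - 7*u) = (-8*n*u + 32*n + u^2 - 4*u)/(2*n*u - 14*n + u^2 - 7*u)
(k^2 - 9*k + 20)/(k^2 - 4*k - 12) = (-k^2 + 9*k - 20)/(-k^2 + 4*k + 12)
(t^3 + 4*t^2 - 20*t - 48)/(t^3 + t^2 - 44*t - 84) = (t - 4)/(t - 7)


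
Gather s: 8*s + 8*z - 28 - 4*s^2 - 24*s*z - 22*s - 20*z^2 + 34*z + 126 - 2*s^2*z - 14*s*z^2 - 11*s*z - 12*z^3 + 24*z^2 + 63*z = s^2*(-2*z - 4) + s*(-14*z^2 - 35*z - 14) - 12*z^3 + 4*z^2 + 105*z + 98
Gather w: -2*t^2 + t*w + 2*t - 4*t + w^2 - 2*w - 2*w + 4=-2*t^2 - 2*t + w^2 + w*(t - 4) + 4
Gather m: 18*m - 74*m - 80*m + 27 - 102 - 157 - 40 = -136*m - 272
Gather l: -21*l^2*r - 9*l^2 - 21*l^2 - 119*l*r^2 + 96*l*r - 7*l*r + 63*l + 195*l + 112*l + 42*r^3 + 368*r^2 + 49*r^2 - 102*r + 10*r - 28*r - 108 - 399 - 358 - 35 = l^2*(-21*r - 30) + l*(-119*r^2 + 89*r + 370) + 42*r^3 + 417*r^2 - 120*r - 900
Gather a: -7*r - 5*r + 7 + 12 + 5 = 24 - 12*r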